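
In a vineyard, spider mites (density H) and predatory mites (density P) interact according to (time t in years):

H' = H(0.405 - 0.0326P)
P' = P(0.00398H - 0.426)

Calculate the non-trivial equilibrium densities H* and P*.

H* ≈ 107, P* ≈ 12.4

Set dP/dt = 0 with P > 0: 0.00398H - 0.426 = 0, so H* = 0.426/0.00398 = 107.
Set dH/dt = 0 with H > 0: 0.405 - 0.0326P = 0, so P* = 0.405/0.0326 = 12.4.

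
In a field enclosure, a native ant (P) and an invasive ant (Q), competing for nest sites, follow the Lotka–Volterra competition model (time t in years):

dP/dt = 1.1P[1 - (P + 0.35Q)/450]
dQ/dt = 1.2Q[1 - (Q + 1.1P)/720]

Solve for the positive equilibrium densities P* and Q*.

P* ≈ 322, Q* ≈ 366

Setting both brackets to zero gives the nullclines P + 0.35Q = 450 and 1.1P + Q = 720.
Substituting Q = 720 - 1.1P into the first: P(1 - 0.35·1.1) = 450 - 0.35·720.
So P* = 198/0.615 = 322, and then Q* = 720 - 1.1·322 = 366.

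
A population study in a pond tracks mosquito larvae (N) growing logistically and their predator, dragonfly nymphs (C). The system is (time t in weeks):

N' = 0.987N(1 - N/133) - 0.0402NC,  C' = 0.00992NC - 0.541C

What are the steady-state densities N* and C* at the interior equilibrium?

From dC/dt = 0 with C > 0: 0.00992N* = 0.541, so N* = 54.5.
Substitute into dN/dt = 0: 0.987(1 - 54.5/133) = 0.0402C*.
The bracket is 0.59, giving C* = 0.582/0.0402 = 14.5.

N* ≈ 54.5, C* ≈ 14.5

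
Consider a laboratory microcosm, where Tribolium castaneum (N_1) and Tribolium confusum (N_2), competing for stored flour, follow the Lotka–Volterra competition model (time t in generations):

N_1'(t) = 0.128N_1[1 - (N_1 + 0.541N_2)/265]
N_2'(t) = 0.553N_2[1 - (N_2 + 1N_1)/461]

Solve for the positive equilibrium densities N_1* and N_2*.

N_1* ≈ 34, N_2* ≈ 427

Setting both brackets to zero gives the nullclines N_1 + 0.541N_2 = 265 and 1N_1 + N_2 = 461.
Substituting N_2 = 461 - 1N_1 into the first: N_1(1 - 0.541·1) = 265 - 0.541·461.
So N_1* = 15.6/0.459 = 34, and then N_2* = 461 - 1·34 = 427.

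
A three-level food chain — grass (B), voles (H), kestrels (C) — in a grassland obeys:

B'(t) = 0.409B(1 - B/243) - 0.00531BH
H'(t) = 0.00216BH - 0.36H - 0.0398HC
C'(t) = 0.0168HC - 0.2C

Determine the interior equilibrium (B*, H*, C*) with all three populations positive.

B* ≈ 205, H* ≈ 11.9, C* ≈ 2.1

From dC/dt = 0: 0.0168H* = 0.2, so H* = 11.9.
From dB/dt = 0: 0.409(1 - B*/243) = 0.00531·11.9, giving B* = 243·(1 - 0.155) = 205.
From dH/dt = 0: 0.00216·205 - 0.36 = 0.0398C*, so C* = 0.0838/0.0398 = 2.1.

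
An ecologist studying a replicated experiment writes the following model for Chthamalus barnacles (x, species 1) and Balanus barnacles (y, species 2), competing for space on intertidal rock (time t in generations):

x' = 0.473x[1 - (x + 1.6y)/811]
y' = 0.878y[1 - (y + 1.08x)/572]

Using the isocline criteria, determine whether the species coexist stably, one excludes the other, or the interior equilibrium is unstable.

Compare the nullcline intercepts: K1/α12 = 811/1.6 = 507 < K2 = 572; K2/α21 = 572/1.08 = 530 < K1 = 811.
Since both are reversed, neither can invade when rare; the interior point is a saddle.

unstable coexistence (outcome depends on initial conditions)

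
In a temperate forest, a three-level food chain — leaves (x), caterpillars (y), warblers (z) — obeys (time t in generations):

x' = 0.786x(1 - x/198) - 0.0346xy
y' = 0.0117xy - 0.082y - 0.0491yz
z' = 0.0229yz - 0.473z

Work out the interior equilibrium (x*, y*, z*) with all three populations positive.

From dz/dt = 0: 0.0229y* = 0.473, so y* = 20.7.
From dx/dt = 0: 0.786(1 - x*/198) = 0.0346·20.7, giving x* = 198·(1 - 0.909) = 18.
From dy/dt = 0: 0.0117·18 - 0.082 = 0.0491z*, so z* = 0.128/0.0491 = 2.61.

x* ≈ 18, y* ≈ 20.7, z* ≈ 2.61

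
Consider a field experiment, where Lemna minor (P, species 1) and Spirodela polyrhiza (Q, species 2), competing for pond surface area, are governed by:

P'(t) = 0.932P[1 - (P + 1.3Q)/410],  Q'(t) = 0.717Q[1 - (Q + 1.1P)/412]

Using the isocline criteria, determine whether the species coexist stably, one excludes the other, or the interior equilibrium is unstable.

Compare the nullcline intercepts: K1/α12 = 410/1.3 = 315 < K2 = 412; K2/α21 = 412/1.1 = 375 < K1 = 410.
Since both are reversed, neither can invade when rare; the interior point is a saddle.

unstable coexistence (outcome depends on initial conditions)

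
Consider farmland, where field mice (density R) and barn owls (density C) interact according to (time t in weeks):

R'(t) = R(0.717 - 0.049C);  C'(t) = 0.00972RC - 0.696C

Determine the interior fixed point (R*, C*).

R* ≈ 71.6, C* ≈ 14.6

Set dC/dt = 0 with C > 0: 0.00972R - 0.696 = 0, so R* = 0.696/0.00972 = 71.6.
Set dR/dt = 0 with R > 0: 0.717 - 0.049C = 0, so C* = 0.717/0.049 = 14.6.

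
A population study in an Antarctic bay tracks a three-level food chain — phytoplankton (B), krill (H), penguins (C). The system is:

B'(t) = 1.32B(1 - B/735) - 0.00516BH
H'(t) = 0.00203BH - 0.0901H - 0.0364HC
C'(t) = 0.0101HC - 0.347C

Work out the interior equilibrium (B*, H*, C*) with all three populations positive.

From dC/dt = 0: 0.0101H* = 0.347, so H* = 34.4.
From dB/dt = 0: 1.32(1 - B*/735) = 0.00516·34.4, giving B* = 735·(1 - 0.134) = 636.
From dH/dt = 0: 0.00203·636 - 0.0901 = 0.0364C*, so C* = 1.2/0.0364 = 33.

B* ≈ 636, H* ≈ 34.4, C* ≈ 33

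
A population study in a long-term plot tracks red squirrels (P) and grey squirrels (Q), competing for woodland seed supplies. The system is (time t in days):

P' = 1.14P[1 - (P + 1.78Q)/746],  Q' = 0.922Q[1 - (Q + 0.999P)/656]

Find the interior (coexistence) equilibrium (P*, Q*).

P* ≈ 542, Q* ≈ 115

Setting both brackets to zero gives the nullclines P + 1.78Q = 746 and 0.999P + Q = 656.
Substituting Q = 656 - 0.999P into the first: P(1 - 1.78·0.999) = 746 - 1.78·656.
So P* = -422/-0.778 = 542, and then Q* = 656 - 0.999·542 = 115.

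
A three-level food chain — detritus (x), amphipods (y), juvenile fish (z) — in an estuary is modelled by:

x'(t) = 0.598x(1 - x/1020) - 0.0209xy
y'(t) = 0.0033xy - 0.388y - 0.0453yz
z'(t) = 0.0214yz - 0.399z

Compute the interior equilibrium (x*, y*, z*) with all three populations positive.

From dz/dt = 0: 0.0214y* = 0.399, so y* = 18.6.
From dx/dt = 0: 0.598(1 - x*/1020) = 0.0209·18.6, giving x* = 1020·(1 - 0.652) = 355.
From dy/dt = 0: 0.0033·355 - 0.388 = 0.0453z*, so z* = 0.785/0.0453 = 17.3.

x* ≈ 355, y* ≈ 18.6, z* ≈ 17.3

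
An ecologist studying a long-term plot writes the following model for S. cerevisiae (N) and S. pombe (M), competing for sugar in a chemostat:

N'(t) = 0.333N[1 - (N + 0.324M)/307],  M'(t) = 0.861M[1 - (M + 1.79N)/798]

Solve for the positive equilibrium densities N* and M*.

N* ≈ 115, M* ≈ 592

Setting both brackets to zero gives the nullclines N + 0.324M = 307 and 1.79N + M = 798.
Substituting M = 798 - 1.79N into the first: N(1 - 0.324·1.79) = 307 - 0.324·798.
So N* = 48.4/0.42 = 115, and then M* = 798 - 1.79·115 = 592.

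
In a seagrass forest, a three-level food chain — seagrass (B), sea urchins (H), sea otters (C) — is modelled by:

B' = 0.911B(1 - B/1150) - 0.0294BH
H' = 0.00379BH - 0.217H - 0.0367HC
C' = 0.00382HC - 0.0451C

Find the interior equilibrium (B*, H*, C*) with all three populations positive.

From dC/dt = 0: 0.00382H* = 0.0451, so H* = 11.8.
From dB/dt = 0: 0.911(1 - B*/1150) = 0.0294·11.8, giving B* = 1150·(1 - 0.381) = 712.
From dH/dt = 0: 0.00379·712 - 0.217 = 0.0367C*, so C* = 2.48/0.0367 = 67.6.

B* ≈ 712, H* ≈ 11.8, C* ≈ 67.6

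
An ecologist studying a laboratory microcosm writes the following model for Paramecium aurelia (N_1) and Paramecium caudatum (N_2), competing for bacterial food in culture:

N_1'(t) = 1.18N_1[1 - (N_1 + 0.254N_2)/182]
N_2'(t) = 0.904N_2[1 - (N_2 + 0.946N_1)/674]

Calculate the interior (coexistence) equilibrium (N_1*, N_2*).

N_1* ≈ 14.2, N_2* ≈ 661

Setting both brackets to zero gives the nullclines N_1 + 0.254N_2 = 182 and 0.946N_1 + N_2 = 674.
Substituting N_2 = 674 - 0.946N_1 into the first: N_1(1 - 0.254·0.946) = 182 - 0.254·674.
So N_1* = 10.8/0.76 = 14.2, and then N_2* = 674 - 0.946·14.2 = 661.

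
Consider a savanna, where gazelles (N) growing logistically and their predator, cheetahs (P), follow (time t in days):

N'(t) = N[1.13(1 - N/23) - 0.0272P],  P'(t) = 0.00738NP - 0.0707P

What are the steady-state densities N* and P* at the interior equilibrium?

From dP/dt = 0 with P > 0: 0.00738N* = 0.0707, so N* = 9.58.
Substitute into dN/dt = 0: 1.13(1 - 9.58/23) = 0.0272P*.
The bracket is 0.583, giving P* = 0.659/0.0272 = 24.2.

N* ≈ 9.58, P* ≈ 24.2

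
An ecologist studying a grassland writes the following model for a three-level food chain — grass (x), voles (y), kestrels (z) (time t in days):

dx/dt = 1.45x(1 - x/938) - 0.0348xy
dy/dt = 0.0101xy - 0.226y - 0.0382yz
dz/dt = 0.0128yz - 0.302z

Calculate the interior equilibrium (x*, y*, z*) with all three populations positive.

x* ≈ 407, y* ≈ 23.6, z* ≈ 102

From dz/dt = 0: 0.0128y* = 0.302, so y* = 23.6.
From dx/dt = 0: 1.45(1 - x*/938) = 0.0348·23.6, giving x* = 938·(1 - 0.566) = 407.
From dy/dt = 0: 0.0101·407 - 0.226 = 0.0382z*, so z* = 3.88/0.0382 = 102.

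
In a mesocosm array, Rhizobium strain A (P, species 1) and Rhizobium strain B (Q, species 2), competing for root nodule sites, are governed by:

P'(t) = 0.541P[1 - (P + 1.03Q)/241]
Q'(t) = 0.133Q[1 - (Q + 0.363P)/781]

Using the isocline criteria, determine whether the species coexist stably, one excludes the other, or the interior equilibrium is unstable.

species 2 excludes species 1

Compare the nullcline intercepts: K1/α12 = 241/1.03 = 234 < K2 = 781; K2/α21 = 781/0.363 = 2150 > K1 = 241.
Since the inequalities point opposite ways, species 2 can invade but species 1 cannot.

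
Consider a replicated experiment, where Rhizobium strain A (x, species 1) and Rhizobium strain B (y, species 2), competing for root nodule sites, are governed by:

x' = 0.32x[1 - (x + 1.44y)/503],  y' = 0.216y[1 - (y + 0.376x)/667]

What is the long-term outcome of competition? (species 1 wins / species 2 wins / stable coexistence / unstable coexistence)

species 2 excludes species 1

Compare the nullcline intercepts: K1/α12 = 503/1.44 = 349 < K2 = 667; K2/α21 = 667/0.376 = 1770 > K1 = 503.
Since the inequalities point opposite ways, species 2 can invade but species 1 cannot.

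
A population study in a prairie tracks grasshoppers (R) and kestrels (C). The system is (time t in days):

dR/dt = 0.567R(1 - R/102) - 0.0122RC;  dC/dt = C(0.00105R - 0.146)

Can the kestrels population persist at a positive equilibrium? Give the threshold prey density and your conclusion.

Threshold R = 139; K < 139, so no, the predator goes extinct.

The predator equation gives dC/dt > 0 only when R > 0.146/0.00105 = 139.
Without the predator, R → K = 102. Since 102 < 139, the predator cannot invade.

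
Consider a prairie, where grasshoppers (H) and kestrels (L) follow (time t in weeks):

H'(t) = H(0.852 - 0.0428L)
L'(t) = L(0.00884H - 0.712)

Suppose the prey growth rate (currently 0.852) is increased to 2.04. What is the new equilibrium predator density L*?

At the interior fixed point, setting dH/dt = 0 with H > 0 fixes L* = (prey growth rate)/(HL coefficient) — independent of the other coefficients.
With the change, L* = 2.04/0.0428 = 47.7; it rises from 19.9.

L* ≈ 47.7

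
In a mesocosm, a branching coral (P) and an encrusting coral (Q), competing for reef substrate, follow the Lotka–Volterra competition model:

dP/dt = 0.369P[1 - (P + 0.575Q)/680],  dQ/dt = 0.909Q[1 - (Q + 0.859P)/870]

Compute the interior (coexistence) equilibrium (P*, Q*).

Setting both brackets to zero gives the nullclines P + 0.575Q = 680 and 0.859P + Q = 870.
Substituting Q = 870 - 0.859P into the first: P(1 - 0.575·0.859) = 680 - 0.575·870.
So P* = 180/0.506 = 355, and then Q* = 870 - 0.859·355 = 565.

P* ≈ 355, Q* ≈ 565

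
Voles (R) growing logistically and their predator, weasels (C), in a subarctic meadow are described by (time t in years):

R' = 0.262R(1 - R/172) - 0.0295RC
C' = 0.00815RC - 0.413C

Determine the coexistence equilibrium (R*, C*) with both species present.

R* ≈ 50.7, C* ≈ 6.26

From dC/dt = 0 with C > 0: 0.00815R* = 0.413, so R* = 50.7.
Substitute into dR/dt = 0: 0.262(1 - 50.7/172) = 0.0295C*.
The bracket is 0.705, giving C* = 0.185/0.0295 = 6.26.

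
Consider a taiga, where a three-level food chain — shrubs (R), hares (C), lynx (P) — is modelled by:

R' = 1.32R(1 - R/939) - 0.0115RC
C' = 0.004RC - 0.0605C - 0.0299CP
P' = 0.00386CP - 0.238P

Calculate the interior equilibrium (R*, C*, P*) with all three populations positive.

From dP/dt = 0: 0.00386C* = 0.238, so C* = 61.7.
From dR/dt = 0: 1.32(1 - R*/939) = 0.0115·61.7, giving R* = 939·(1 - 0.537) = 435.
From dC/dt = 0: 0.004·435 - 0.0605 = 0.0299P*, so P* = 1.68/0.0299 = 56.1.

R* ≈ 435, C* ≈ 61.7, P* ≈ 56.1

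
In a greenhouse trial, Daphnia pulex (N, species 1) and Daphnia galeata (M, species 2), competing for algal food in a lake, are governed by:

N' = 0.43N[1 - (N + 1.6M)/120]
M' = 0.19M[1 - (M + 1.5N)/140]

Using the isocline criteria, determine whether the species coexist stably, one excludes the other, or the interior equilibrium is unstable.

unstable coexistence (outcome depends on initial conditions)

Compare the nullcline intercepts: K1/α12 = 120/1.6 = 75 < K2 = 140; K2/α21 = 140/1.5 = 93.3 < K1 = 120.
Since both are reversed, neither can invade when rare; the interior point is a saddle.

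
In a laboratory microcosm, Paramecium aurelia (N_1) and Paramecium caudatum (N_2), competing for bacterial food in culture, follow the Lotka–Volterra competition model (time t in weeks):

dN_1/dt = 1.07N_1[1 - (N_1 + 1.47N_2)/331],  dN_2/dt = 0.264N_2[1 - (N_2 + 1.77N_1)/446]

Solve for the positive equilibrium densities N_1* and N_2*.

N_1* ≈ 203, N_2* ≈ 87.3

Setting both brackets to zero gives the nullclines N_1 + 1.47N_2 = 331 and 1.77N_1 + N_2 = 446.
Substituting N_2 = 446 - 1.77N_1 into the first: N_1(1 - 1.47·1.77) = 331 - 1.47·446.
So N_1* = -325/-1.6 = 203, and then N_2* = 446 - 1.77·203 = 87.3.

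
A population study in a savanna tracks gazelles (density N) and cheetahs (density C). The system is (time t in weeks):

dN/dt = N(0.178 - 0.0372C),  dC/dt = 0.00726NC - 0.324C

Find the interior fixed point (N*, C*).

N* ≈ 44.6, C* ≈ 4.78

Set dC/dt = 0 with C > 0: 0.00726N - 0.324 = 0, so N* = 0.324/0.00726 = 44.6.
Set dN/dt = 0 with N > 0: 0.178 - 0.0372C = 0, so C* = 0.178/0.0372 = 4.78.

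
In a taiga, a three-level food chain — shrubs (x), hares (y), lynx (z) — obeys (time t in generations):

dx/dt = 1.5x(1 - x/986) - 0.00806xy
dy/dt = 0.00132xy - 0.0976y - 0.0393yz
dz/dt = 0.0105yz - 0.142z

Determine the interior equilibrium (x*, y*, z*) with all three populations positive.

x* ≈ 914, y* ≈ 13.5, z* ≈ 28.2

From dz/dt = 0: 0.0105y* = 0.142, so y* = 13.5.
From dx/dt = 0: 1.5(1 - x*/986) = 0.00806·13.5, giving x* = 986·(1 - 0.0727) = 914.
From dy/dt = 0: 0.00132·914 - 0.0976 = 0.0393z*, so z* = 1.11/0.0393 = 28.2.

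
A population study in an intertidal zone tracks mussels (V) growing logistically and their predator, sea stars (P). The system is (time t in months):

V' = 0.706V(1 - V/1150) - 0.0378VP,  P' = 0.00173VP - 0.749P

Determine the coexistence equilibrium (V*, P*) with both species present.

From dP/dt = 0 with P > 0: 0.00173V* = 0.749, so V* = 433.
Substitute into dV/dt = 0: 0.706(1 - 433/1150) = 0.0378P*.
The bracket is 0.624, giving P* = 0.44/0.0378 = 11.6.

V* ≈ 433, P* ≈ 11.6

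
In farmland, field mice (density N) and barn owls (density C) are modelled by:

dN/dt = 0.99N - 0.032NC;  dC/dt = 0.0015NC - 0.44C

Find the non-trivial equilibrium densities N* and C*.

N* ≈ 293, C* ≈ 30.9

Set dC/dt = 0 with C > 0: 0.0015N - 0.44 = 0, so N* = 0.44/0.0015 = 293.
Set dN/dt = 0 with N > 0: 0.99 - 0.032C = 0, so C* = 0.99/0.032 = 30.9.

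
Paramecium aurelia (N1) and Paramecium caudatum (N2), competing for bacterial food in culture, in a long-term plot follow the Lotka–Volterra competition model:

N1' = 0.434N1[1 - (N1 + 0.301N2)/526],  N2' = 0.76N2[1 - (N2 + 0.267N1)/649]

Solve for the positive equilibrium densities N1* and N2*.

Setting both brackets to zero gives the nullclines N1 + 0.301N2 = 526 and 0.267N1 + N2 = 649.
Substituting N2 = 649 - 0.267N1 into the first: N1(1 - 0.301·0.267) = 526 - 0.301·649.
So N1* = 331/0.92 = 360, and then N2* = 649 - 0.267·360 = 553.

N1* ≈ 360, N2* ≈ 553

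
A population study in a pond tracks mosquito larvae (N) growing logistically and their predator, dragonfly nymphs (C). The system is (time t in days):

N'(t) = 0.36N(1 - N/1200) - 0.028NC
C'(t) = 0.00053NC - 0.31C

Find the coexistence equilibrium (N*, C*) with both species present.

N* ≈ 585, C* ≈ 6.59

From dC/dt = 0 with C > 0: 0.00053N* = 0.31, so N* = 585.
Substitute into dN/dt = 0: 0.36(1 - 585/1200) = 0.028C*.
The bracket is 0.513, giving C* = 0.185/0.028 = 6.59.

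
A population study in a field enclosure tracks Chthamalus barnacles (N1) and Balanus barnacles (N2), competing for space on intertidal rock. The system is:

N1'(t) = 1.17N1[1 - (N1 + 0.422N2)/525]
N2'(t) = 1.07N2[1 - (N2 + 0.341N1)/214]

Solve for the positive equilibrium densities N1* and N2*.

N1* ≈ 508, N2* ≈ 40.9

Setting both brackets to zero gives the nullclines N1 + 0.422N2 = 525 and 0.341N1 + N2 = 214.
Substituting N2 = 214 - 0.341N1 into the first: N1(1 - 0.422·0.341) = 525 - 0.422·214.
So N1* = 435/0.856 = 508, and then N2* = 214 - 0.341·508 = 40.9.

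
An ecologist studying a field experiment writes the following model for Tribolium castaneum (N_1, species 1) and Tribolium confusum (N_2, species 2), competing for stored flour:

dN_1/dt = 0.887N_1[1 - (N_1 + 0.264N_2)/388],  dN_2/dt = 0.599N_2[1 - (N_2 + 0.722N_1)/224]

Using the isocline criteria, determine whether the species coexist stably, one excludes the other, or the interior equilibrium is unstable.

Compare the nullcline intercepts: K1/α12 = 388/0.264 = 1470 > K2 = 224; K2/α21 = 224/0.722 = 310 < K1 = 388.
Since the inequalities point opposite ways, species 1 can invade but species 2 cannot.

species 1 excludes species 2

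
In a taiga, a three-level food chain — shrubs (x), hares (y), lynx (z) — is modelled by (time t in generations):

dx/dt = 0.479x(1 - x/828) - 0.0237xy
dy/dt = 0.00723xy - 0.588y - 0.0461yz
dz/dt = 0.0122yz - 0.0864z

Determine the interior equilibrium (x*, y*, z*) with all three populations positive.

From dz/dt = 0: 0.0122y* = 0.0864, so y* = 7.08.
From dx/dt = 0: 0.479(1 - x*/828) = 0.0237·7.08, giving x* = 828·(1 - 0.35) = 538.
From dy/dt = 0: 0.00723·538 - 0.588 = 0.0461z*, so z* = 3.3/0.0461 = 71.6.

x* ≈ 538, y* ≈ 7.08, z* ≈ 71.6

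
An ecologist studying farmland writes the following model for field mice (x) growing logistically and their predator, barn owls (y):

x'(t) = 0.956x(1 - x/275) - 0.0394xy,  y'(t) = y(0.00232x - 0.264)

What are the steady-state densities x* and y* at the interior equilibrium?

From dy/dt = 0 with y > 0: 0.00232x* = 0.264, so x* = 114.
Substitute into dx/dt = 0: 0.956(1 - 114/275) = 0.0394y*.
The bracket is 0.586, giving y* = 0.56/0.0394 = 14.2.

x* ≈ 114, y* ≈ 14.2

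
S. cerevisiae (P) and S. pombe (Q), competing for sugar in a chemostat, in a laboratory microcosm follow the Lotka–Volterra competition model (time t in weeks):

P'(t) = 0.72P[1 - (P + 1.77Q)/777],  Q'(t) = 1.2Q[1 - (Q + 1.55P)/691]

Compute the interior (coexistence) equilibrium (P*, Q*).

P* ≈ 256, Q* ≈ 294

Setting both brackets to zero gives the nullclines P + 1.77Q = 777 and 1.55P + Q = 691.
Substituting Q = 691 - 1.55P into the first: P(1 - 1.77·1.55) = 777 - 1.77·691.
So P* = -446/-1.74 = 256, and then Q* = 691 - 1.55·256 = 294.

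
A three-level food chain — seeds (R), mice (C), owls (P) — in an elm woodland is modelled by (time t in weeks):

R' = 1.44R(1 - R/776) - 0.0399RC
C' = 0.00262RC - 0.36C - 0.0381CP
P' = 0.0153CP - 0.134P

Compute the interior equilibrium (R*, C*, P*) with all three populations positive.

From dP/dt = 0: 0.0153C* = 0.134, so C* = 8.76.
From dR/dt = 0: 1.44(1 - R*/776) = 0.0399·8.76, giving R* = 776·(1 - 0.243) = 588.
From dC/dt = 0: 0.00262·588 - 0.36 = 0.0381P*, so P* = 1.18/0.0381 = 31.

R* ≈ 588, C* ≈ 8.76, P* ≈ 31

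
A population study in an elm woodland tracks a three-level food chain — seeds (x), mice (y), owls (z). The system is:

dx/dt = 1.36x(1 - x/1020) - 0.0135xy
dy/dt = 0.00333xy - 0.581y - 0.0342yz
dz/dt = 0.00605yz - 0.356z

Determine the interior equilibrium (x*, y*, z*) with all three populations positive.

From dz/dt = 0: 0.00605y* = 0.356, so y* = 58.8.
From dx/dt = 0: 1.36(1 - x*/1020) = 0.0135·58.8, giving x* = 1020·(1 - 0.584) = 424.
From dy/dt = 0: 0.00333·424 - 0.581 = 0.0342z*, so z* = 0.832/0.0342 = 24.3.

x* ≈ 424, y* ≈ 58.8, z* ≈ 24.3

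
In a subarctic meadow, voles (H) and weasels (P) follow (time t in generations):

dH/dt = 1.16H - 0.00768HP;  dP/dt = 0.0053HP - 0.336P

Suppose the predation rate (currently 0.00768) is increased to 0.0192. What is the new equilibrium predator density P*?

At the interior fixed point, setting dH/dt = 0 with H > 0 fixes P* = (prey growth rate)/(HP coefficient) — independent of the other coefficients.
With the change, P* = 1.16/0.0192 = 60.4; it falls from 151.

P* ≈ 60.4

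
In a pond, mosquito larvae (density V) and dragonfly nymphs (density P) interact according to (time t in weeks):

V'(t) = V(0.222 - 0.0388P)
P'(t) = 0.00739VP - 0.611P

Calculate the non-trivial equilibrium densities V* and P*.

Set dP/dt = 0 with P > 0: 0.00739V - 0.611 = 0, so V* = 0.611/0.00739 = 82.7.
Set dV/dt = 0 with V > 0: 0.222 - 0.0388P = 0, so P* = 0.222/0.0388 = 5.72.

V* ≈ 82.7, P* ≈ 5.72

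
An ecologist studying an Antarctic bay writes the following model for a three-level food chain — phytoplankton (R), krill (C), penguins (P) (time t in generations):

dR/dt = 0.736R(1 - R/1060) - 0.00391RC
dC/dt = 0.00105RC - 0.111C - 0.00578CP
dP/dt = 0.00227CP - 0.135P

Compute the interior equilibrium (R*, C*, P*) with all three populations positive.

R* ≈ 725, C* ≈ 59.5, P* ≈ 113

From dP/dt = 0: 0.00227C* = 0.135, so C* = 59.5.
From dR/dt = 0: 0.736(1 - R*/1060) = 0.00391·59.5, giving R* = 1060·(1 - 0.316) = 725.
From dC/dt = 0: 0.00105·725 - 0.111 = 0.00578P*, so P* = 0.65/0.00578 = 113.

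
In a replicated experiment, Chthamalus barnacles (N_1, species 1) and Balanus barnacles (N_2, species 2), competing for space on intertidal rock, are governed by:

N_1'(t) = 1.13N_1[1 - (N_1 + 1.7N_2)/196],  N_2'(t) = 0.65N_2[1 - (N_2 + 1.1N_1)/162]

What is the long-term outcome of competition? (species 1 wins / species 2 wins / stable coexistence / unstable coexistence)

unstable coexistence (outcome depends on initial conditions)

Compare the nullcline intercepts: K1/α12 = 196/1.7 = 115 < K2 = 162; K2/α21 = 162/1.1 = 147 < K1 = 196.
Since both are reversed, neither can invade when rare; the interior point is a saddle.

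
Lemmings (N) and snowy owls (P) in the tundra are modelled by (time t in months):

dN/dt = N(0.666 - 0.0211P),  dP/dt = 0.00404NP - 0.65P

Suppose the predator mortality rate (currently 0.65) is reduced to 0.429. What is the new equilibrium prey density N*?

N* ≈ 106

At the interior fixed point, setting dP/dt = 0 with P > 0 fixes N* = (predator death rate)/(NP coefficient) — independent of the other coefficients.
With the change, N* = 0.429/0.00404 = 106; it falls from 161.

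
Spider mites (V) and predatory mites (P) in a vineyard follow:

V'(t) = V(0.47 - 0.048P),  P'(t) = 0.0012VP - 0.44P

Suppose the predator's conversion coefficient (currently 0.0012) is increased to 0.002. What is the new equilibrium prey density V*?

At the interior fixed point, setting dP/dt = 0 with P > 0 fixes V* = (predator death rate)/(VP coefficient) — independent of the other coefficients.
With the change, V* = 0.44/0.002 = 220; it falls from 367.

V* ≈ 220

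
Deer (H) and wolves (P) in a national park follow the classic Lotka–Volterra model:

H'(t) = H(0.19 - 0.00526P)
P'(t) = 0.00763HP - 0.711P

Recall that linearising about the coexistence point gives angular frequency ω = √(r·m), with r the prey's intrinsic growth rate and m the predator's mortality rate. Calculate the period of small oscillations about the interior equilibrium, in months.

T ≈ 17.1 months

Here r = 0.19 and m = 0.711, so r·m = 0.135.
ω = √0.135 = 0.368 per month, hence T = 2π/ω ≈ 17.1 months.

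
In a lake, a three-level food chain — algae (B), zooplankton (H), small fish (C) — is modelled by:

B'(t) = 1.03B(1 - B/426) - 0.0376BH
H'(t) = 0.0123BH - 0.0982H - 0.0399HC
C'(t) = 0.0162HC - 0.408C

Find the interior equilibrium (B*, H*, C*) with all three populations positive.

B* ≈ 34.3, H* ≈ 25.2, C* ≈ 8.13

From dC/dt = 0: 0.0162H* = 0.408, so H* = 25.2.
From dB/dt = 0: 1.03(1 - B*/426) = 0.0376·25.2, giving B* = 426·(1 - 0.919) = 34.3.
From dH/dt = 0: 0.0123·34.3 - 0.0982 = 0.0399C*, so C* = 0.324/0.0399 = 8.13.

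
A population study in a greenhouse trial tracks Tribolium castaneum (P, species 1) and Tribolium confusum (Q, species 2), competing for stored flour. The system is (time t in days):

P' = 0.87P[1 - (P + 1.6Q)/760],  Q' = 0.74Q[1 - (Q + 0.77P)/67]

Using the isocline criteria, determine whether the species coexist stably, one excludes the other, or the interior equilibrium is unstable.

Compare the nullcline intercepts: K1/α12 = 760/1.6 = 475 > K2 = 67; K2/α21 = 67/0.77 = 87 < K1 = 760.
Since the inequalities point opposite ways, species 1 can invade but species 2 cannot.

species 1 excludes species 2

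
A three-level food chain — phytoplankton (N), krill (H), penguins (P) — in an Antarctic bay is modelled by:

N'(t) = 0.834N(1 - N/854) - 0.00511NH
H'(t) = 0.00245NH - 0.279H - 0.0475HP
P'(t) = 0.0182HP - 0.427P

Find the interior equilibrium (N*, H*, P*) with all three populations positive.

From dP/dt = 0: 0.0182H* = 0.427, so H* = 23.5.
From dN/dt = 0: 0.834(1 - N*/854) = 0.00511·23.5, giving N* = 854·(1 - 0.144) = 731.
From dH/dt = 0: 0.00245·731 - 0.279 = 0.0475P*, so P* = 1.51/0.0475 = 31.8.

N* ≈ 731, H* ≈ 23.5, P* ≈ 31.8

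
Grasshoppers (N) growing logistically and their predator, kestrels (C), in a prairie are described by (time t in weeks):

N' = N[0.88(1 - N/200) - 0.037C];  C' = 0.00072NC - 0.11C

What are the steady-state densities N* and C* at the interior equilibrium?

From dC/dt = 0 with C > 0: 0.00072N* = 0.11, so N* = 153.
Substitute into dN/dt = 0: 0.88(1 - 153/200) = 0.037C*.
The bracket is 0.236, giving C* = 0.208/0.037 = 5.62.

N* ≈ 153, C* ≈ 5.62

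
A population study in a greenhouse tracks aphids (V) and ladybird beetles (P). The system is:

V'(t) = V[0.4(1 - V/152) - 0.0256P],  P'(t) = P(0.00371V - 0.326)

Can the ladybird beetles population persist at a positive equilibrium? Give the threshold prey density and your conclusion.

Threshold V = 87.9; K > 87.9, so yes, the predator persists.

The predator equation gives dP/dt > 0 only when V > 0.326/0.00371 = 87.9.
Without the predator, V → K = 152. Since 152 > 87.9, the predator can invade and persist.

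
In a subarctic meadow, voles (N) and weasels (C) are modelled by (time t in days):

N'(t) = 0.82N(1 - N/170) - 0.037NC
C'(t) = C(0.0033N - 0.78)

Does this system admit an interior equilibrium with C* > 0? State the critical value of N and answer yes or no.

Threshold N = 236; K < 236, so no, the predator goes extinct.

The predator equation gives dC/dt > 0 only when N > 0.78/0.0033 = 236.
Without the predator, N → K = 170. Since 170 < 236, the predator cannot invade.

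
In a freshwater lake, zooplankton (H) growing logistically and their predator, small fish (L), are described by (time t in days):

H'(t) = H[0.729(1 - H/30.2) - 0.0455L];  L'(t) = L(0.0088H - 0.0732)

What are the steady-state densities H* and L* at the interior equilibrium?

H* ≈ 8.32, L* ≈ 11.6

From dL/dt = 0 with L > 0: 0.0088H* = 0.0732, so H* = 8.32.
Substitute into dH/dt = 0: 0.729(1 - 8.32/30.2) = 0.0455L*.
The bracket is 0.725, giving L* = 0.528/0.0455 = 11.6.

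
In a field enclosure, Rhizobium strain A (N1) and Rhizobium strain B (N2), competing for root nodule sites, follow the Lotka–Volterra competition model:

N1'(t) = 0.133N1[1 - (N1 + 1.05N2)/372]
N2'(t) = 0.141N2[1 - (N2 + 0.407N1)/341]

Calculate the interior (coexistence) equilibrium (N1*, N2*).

Setting both brackets to zero gives the nullclines N1 + 1.05N2 = 372 and 0.407N1 + N2 = 341.
Substituting N2 = 341 - 0.407N1 into the first: N1(1 - 1.05·0.407) = 372 - 1.05·341.
So N1* = 13.9/0.573 = 24.4, and then N2* = 341 - 0.407·24.4 = 331.

N1* ≈ 24.4, N2* ≈ 331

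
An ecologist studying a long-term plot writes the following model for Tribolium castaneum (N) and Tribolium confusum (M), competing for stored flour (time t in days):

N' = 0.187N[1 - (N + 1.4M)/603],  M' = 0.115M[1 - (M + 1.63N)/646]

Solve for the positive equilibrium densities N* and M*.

Setting both brackets to zero gives the nullclines N + 1.4M = 603 and 1.63N + M = 646.
Substituting M = 646 - 1.63N into the first: N(1 - 1.4·1.63) = 603 - 1.4·646.
So N* = -301/-1.28 = 235, and then M* = 646 - 1.63·235 = 263.

N* ≈ 235, M* ≈ 263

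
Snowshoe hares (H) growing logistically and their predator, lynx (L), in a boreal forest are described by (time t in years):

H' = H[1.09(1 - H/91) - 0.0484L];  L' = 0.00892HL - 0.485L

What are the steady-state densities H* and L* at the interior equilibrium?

From dL/dt = 0 with L > 0: 0.00892H* = 0.485, so H* = 54.4.
Substitute into dH/dt = 0: 1.09(1 - 54.4/91) = 0.0484L*.
The bracket is 0.403, giving L* = 0.439/0.0484 = 9.06.

H* ≈ 54.4, L* ≈ 9.06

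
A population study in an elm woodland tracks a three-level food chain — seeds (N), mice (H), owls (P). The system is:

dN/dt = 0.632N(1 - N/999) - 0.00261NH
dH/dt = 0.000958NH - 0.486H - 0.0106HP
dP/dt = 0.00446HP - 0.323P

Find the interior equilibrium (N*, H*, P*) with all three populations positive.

N* ≈ 700, H* ≈ 72.4, P* ≈ 17.4

From dP/dt = 0: 0.00446H* = 0.323, so H* = 72.4.
From dN/dt = 0: 0.632(1 - N*/999) = 0.00261·72.4, giving N* = 999·(1 - 0.299) = 700.
From dH/dt = 0: 0.000958·700 - 0.486 = 0.0106P*, so P* = 0.185/0.0106 = 17.4.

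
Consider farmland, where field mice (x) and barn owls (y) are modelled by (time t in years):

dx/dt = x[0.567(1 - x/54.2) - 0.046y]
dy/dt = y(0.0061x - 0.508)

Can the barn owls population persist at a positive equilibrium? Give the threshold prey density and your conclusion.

Threshold x = 83.3; K < 83.3, so no, the predator goes extinct.

The predator equation gives dy/dt > 0 only when x > 0.508/0.0061 = 83.3.
Without the predator, x → K = 54.2. Since 54.2 < 83.3, the predator cannot invade.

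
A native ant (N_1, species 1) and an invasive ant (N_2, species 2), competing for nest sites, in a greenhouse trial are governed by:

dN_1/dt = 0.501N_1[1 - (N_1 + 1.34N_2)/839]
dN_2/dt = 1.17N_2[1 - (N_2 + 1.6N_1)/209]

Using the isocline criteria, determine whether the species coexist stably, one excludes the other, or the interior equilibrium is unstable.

Compare the nullcline intercepts: K1/α12 = 839/1.34 = 626 > K2 = 209; K2/α21 = 209/1.6 = 131 < K1 = 839.
Since the inequalities point opposite ways, species 1 can invade but species 2 cannot.

species 1 excludes species 2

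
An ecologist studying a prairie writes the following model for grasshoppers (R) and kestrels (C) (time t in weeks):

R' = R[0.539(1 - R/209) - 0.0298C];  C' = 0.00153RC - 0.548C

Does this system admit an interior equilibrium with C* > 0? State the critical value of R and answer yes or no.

The predator equation gives dC/dt > 0 only when R > 0.548/0.00153 = 358.
Without the predator, R → K = 209. Since 209 < 358, the predator cannot invade.

Threshold R = 358; K < 358, so no, the predator goes extinct.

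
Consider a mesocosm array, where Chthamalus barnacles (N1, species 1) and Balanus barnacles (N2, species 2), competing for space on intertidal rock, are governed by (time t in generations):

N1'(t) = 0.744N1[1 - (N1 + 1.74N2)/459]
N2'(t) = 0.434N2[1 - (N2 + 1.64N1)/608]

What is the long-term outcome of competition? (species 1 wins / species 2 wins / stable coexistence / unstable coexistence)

Compare the nullcline intercepts: K1/α12 = 459/1.74 = 264 < K2 = 608; K2/α21 = 608/1.64 = 371 < K1 = 459.
Since both are reversed, neither can invade when rare; the interior point is a saddle.

unstable coexistence (outcome depends on initial conditions)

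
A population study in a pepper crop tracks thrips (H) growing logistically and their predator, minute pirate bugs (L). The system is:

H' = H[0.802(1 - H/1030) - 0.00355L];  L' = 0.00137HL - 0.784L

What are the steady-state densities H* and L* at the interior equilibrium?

From dL/dt = 0 with L > 0: 0.00137H* = 0.784, so H* = 572.
Substitute into dH/dt = 0: 0.802(1 - 572/1030) = 0.00355L*.
The bracket is 0.444, giving L* = 0.356/0.00355 = 100.

H* ≈ 572, L* ≈ 100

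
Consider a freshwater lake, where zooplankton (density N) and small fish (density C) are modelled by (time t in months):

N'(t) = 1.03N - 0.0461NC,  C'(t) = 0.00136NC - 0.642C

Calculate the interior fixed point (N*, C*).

Set dC/dt = 0 with C > 0: 0.00136N - 0.642 = 0, so N* = 0.642/0.00136 = 472.
Set dN/dt = 0 with N > 0: 1.03 - 0.0461C = 0, so C* = 1.03/0.0461 = 22.3.

N* ≈ 472, C* ≈ 22.3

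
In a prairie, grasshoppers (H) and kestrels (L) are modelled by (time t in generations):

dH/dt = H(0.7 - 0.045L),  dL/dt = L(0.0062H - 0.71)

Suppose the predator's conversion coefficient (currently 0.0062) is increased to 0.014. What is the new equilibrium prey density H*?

H* ≈ 50.7

At the interior fixed point, setting dL/dt = 0 with L > 0 fixes H* = (predator death rate)/(HL coefficient) — independent of the other coefficients.
With the change, H* = 0.71/0.014 = 50.7; it falls from 115.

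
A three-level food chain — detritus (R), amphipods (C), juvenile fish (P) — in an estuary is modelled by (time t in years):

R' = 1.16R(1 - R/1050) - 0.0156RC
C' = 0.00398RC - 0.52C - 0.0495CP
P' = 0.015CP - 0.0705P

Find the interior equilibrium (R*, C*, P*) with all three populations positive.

From dP/dt = 0: 0.015C* = 0.0705, so C* = 4.7.
From dR/dt = 0: 1.16(1 - R*/1050) = 0.0156·4.7, giving R* = 1050·(1 - 0.0632) = 984.
From dC/dt = 0: 0.00398·984 - 0.52 = 0.0495P*, so P* = 3.39/0.0495 = 68.6.

R* ≈ 984, C* ≈ 4.7, P* ≈ 68.6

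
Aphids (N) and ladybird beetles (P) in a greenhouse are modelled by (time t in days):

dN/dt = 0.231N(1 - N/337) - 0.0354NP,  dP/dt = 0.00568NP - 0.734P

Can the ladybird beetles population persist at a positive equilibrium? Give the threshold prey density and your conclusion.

The predator equation gives dP/dt > 0 only when N > 0.734/0.00568 = 129.
Without the predator, N → K = 337. Since 337 > 129, the predator can invade and persist.

Threshold N = 129; K > 129, so yes, the predator persists.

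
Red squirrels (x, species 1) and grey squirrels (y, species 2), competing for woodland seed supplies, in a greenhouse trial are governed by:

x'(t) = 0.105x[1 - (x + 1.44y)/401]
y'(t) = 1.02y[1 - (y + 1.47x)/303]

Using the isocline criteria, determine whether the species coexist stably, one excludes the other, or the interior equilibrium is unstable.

unstable coexistence (outcome depends on initial conditions)

Compare the nullcline intercepts: K1/α12 = 401/1.44 = 278 < K2 = 303; K2/α21 = 303/1.47 = 206 < K1 = 401.
Since both are reversed, neither can invade when rare; the interior point is a saddle.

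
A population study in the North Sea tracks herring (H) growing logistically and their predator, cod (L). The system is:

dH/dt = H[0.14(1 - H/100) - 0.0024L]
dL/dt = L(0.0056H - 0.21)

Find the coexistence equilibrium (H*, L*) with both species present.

From dL/dt = 0 with L > 0: 0.0056H* = 0.21, so H* = 37.5.
Substitute into dH/dt = 0: 0.14(1 - 37.5/100) = 0.0024L*.
The bracket is 0.625, giving L* = 0.0875/0.0024 = 36.5.

H* ≈ 37.5, L* ≈ 36.5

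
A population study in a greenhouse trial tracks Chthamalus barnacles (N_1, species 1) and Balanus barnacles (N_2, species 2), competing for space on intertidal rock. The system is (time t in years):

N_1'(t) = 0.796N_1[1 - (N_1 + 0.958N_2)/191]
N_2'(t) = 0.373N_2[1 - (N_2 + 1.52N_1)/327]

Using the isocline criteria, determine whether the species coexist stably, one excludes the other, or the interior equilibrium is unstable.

Compare the nullcline intercepts: K1/α12 = 191/0.958 = 199 < K2 = 327; K2/α21 = 327/1.52 = 215 > K1 = 191.
Since the inequalities point opposite ways, species 2 can invade but species 1 cannot.

species 2 excludes species 1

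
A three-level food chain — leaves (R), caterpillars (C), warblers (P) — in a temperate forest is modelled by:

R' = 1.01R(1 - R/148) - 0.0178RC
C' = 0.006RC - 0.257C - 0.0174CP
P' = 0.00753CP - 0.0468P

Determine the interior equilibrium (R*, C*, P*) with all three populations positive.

R* ≈ 132, C* ≈ 6.22, P* ≈ 30.7

From dP/dt = 0: 0.00753C* = 0.0468, so C* = 6.22.
From dR/dt = 0: 1.01(1 - R*/148) = 0.0178·6.22, giving R* = 148·(1 - 0.11) = 132.
From dC/dt = 0: 0.006·132 - 0.257 = 0.0174P*, so P* = 0.534/0.0174 = 30.7.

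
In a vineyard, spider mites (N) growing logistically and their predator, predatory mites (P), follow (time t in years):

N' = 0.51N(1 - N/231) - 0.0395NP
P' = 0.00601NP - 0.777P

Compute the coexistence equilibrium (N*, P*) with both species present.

From dP/dt = 0 with P > 0: 0.00601N* = 0.777, so N* = 129.
Substitute into dN/dt = 0: 0.51(1 - 129/231) = 0.0395P*.
The bracket is 0.44, giving P* = 0.225/0.0395 = 5.69.

N* ≈ 129, P* ≈ 5.69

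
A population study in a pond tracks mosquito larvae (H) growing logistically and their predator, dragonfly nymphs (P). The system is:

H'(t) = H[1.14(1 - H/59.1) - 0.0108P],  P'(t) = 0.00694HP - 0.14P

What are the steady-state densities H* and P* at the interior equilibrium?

From dP/dt = 0 with P > 0: 0.00694H* = 0.14, so H* = 20.2.
Substitute into dH/dt = 0: 1.14(1 - 20.2/59.1) = 0.0108P*.
The bracket is 0.659, giving P* = 0.751/0.0108 = 69.5.

H* ≈ 20.2, P* ≈ 69.5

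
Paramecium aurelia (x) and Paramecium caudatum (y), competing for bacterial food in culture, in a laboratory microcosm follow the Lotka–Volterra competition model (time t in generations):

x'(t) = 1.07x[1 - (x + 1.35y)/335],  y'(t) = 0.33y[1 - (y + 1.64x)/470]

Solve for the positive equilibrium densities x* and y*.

Setting both brackets to zero gives the nullclines x + 1.35y = 335 and 1.64x + y = 470.
Substituting y = 470 - 1.64x into the first: x(1 - 1.35·1.64) = 335 - 1.35·470.
So x* = -300/-1.21 = 247, and then y* = 470 - 1.64·247 = 65.4.

x* ≈ 247, y* ≈ 65.4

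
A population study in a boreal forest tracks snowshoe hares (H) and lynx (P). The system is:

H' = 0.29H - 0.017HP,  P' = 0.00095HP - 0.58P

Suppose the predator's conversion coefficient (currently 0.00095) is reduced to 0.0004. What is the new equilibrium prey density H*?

H* ≈ 1450

At the interior fixed point, setting dP/dt = 0 with P > 0 fixes H* = (predator death rate)/(HP coefficient) — independent of the other coefficients.
With the change, H* = 0.58/0.0004 = 1450; it rises from 611.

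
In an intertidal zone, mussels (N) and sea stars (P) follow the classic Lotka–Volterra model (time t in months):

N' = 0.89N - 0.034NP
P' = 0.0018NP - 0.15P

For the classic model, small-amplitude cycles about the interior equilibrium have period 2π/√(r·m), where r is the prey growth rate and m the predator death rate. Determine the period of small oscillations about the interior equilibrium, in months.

Here r = 0.89 and m = 0.15, so r·m = 0.134.
ω = √0.134 = 0.365 per month, hence T = 2π/ω ≈ 17.2 months.

T ≈ 17.2 months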